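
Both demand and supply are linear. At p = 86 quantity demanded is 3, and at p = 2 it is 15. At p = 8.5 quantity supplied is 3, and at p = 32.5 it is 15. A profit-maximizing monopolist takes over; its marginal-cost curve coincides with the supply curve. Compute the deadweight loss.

116.12

Demand slope = (2 − 86)/(15 − 3) = −7, so p = 107 − 7q.
Supply slope = (32.5 − 8.5)/(15 − 3) = 2, so p = 2.5 + 2q.
Competitive equilibrium: 107 − 7q = 2.5 + 2q → q* = 11.6111, p* = 25.7222.
Marginal revenue: MR = 107 − 14q. Set MR = MC: 107 − 14q = 2.5 + 2q → q_m = 6.5313.
Price p_m = 107 − 7·6.5313 = 61.2809; MC(q_m) = 2.5 + 2·6.5313 = 15.5626.
Competitive q* = 11.6111, so Δq = 5.0798; wedge = 61.2809 − 15.5626 = 45.7183.
Welfare loss = ½ × 5.0798 × 45.7183 = 116.12.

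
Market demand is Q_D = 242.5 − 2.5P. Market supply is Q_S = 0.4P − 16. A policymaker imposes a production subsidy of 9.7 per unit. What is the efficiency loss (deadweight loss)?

In inverse form: demand P = 97 − 0.4Q, supply P = 40 + 2.5Q.
Competitive equilibrium: 97 − 0.4Q = 40 + 2.5Q → Q* = 19.6552, P* = 89.1379.
The subsidy lowers effective supply by 9.7: P = 30.3 + 2.5Q.
New quantity: 97 − 0.4Q = 30.3 + 2.5Q → Q' = 23.
Overproduction ΔQ = 23 − 19.6552 = 3.3448; wedge = subsidy = 9.7.
Welfare loss = ½ × 3.3448 × 9.7 = 16.22.

16.22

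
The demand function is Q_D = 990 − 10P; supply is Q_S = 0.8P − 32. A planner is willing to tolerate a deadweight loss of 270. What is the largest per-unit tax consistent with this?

In inverse form: demand P = 99 − 0.1Q, supply P = 40 + 1.25Q.
Competitive equilibrium: 99 − 0.1Q = 40 + 1.25Q → Q* = 43.7037, P* = 94.6296.
A tax t gives ΔQ = t/1.35 and wedge t, so DWL = t²/2.7.
t²/2.7 = 270 → t² = 729 → t = 27.

27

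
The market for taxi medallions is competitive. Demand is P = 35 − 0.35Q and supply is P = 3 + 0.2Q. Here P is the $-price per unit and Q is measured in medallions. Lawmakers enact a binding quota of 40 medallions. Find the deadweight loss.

$90.91

Competitive equilibrium: 35 − 0.35Q = 3 + 0.2Q → Q* = 58.1818, P* = 14.6364.
At Q = 40: demand price = 35 − 0.35·40 = 21; supply price = 3 + 0.2·40 = 11.
ΔQ = 58.1818 − 40 = 18.1818; wedge = 21 − 11 = 10.
The triangle = ½ × 18.1818 × 10 = $90.91.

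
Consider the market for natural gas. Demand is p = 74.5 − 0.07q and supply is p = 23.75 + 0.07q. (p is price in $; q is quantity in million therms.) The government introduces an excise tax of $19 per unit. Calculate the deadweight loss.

$1289.29 million

Competitive equilibrium: 74.5 − 0.07q = 23.75 + 0.07q → q* = 362.5, p* = 49.125.
With the tax, the buyer price exceeds the seller price by 19: (74.5 − 0.07q) − (23.75 + 0.07q) = 19 → q' = 226.7857.
Δq = 362.5 − 226.7857 = 135.7143; the wedge equals the tax, 19.
Deadweight loss = ½ × 135.7143 × 19 = $1289.29 million.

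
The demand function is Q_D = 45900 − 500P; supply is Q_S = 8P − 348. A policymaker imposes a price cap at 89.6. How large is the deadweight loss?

8.42

In inverse form: demand P = 91.8 − 0.002Q, supply P = 43.5 + 0.125Q.
Competitive equilibrium: 91.8 − 0.002Q = 43.5 + 0.125Q → Q* = 380.315, P* = 91.0394.
At the ceiling P = 89.6, quantity supplied = (89.6 − 43.5)/0.125 = 368.8.
Willingness to pay at Q' = 368.8: 91.8 − 0.002·368.8 = 91.0624.
ΔQ = 380.315 − 368.8 = 11.515; wedge = 91.0624 − 89.6 = 1.4624.
DWL = ½ × 11.515 × 1.4624 = 8.42.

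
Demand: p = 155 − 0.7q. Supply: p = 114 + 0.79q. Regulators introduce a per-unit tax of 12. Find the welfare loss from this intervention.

Competitive equilibrium: 155 − 0.7q = 114 + 0.79q → q* = 27.5168, p* = 135.7383.
With the tax, the buyer price exceeds the seller price by 12: (155 − 0.7q) − (114 + 0.79q) = 12 → q' = 19.4631.
Δq = 27.5168 − 19.4631 = 8.0537; the wedge equals the tax, 12.
DWL = ½ × 8.0537 × 12 = 48.32.

48.32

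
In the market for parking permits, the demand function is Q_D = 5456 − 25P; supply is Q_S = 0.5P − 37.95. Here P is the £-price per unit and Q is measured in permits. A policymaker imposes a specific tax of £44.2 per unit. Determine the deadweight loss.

£478.83

In inverse form: demand P = 218.24 − 0.04Q, supply P = 75.9 + 2Q.
Competitive equilibrium: 218.24 − 0.04Q = 75.9 + 2Q → Q* = 69.7745, P* = 215.449.
With the tax, the buyer price exceeds the seller price by 44.2: (218.24 − 0.04Q) − (75.9 + 2Q) = 44.2 → Q' = 48.1078.
ΔQ = 69.7745 − 48.1078 = 21.6667; the wedge equals the tax, 44.2.
Welfare loss = ½ × 21.6667 × 44.2 = £478.83.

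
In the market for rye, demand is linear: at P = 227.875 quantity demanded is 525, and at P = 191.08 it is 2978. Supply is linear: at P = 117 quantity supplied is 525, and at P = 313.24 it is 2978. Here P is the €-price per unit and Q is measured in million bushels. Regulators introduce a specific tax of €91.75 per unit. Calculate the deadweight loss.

€44305.59 million

Demand slope = (191.08 − 227.875)/(2978 − 525) = −0.015, so P = 235.75 − 0.015Q.
Supply slope = (313.24 − 117)/(2978 − 525) = 0.08, so P = 75 + 0.08Q.
Competitive equilibrium: 235.75 − 0.015Q = 75 + 0.08Q → Q* = 1692.1053, P* = 210.3684.
With the tax, the buyer price exceeds the seller price by 91.75: (235.75 − 0.015Q) − (75 + 0.08Q) = 91.75 → Q' = 726.3158.
ΔQ = 1692.1053 − 726.3158 = 965.7895; the wedge equals the tax, 91.75.
DWL = ½ × 965.7895 × 91.75 = €44305.59 million.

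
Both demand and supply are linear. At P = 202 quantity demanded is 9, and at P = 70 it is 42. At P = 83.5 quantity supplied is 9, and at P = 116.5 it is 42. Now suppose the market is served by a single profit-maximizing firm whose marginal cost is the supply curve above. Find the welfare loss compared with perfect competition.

528.04

Demand slope = (70 − 202)/(42 − 9) = −4, so P = 238 − 4Q.
Supply slope = (116.5 − 83.5)/(42 − 9) = 1, so P = 74.5 + Q.
Competitive equilibrium: 238 − 4Q = 74.5 + Q → Q* = 32.7, P* = 107.2.
Marginal revenue: MR = 238 − 8Q. Set MR = MC: 238 − 8Q = 74.5 + Q → Q_m = 18.1667.
Price P_m = 238 − 4·18.1667 = 165.3332; MC(Q_m) = 74.5 + 1·18.1667 = 92.6667.
Competitive Q* = 32.7, so ΔQ = 14.5333; wedge = 165.3332 − 92.6667 = 72.6665.
Deadweight loss = ½ × 14.5333 × 72.6665 = 528.04.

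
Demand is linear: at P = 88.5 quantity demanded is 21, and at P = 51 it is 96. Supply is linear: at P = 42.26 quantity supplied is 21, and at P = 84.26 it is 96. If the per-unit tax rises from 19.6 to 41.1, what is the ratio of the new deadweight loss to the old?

Demand slope = (51 − 88.5)/(96 − 21) = −0.5, so P = 99 − 0.5Q.
Supply slope = (84.26 − 42.26)/(96 − 21) = 0.56, so P = 30.5 + 0.56Q.
Competitive equilibrium: 99 − 0.5Q = 30.5 + 0.56Q → Q* = 64.6226, P* = 66.6887.
For a per-unit tax t: ΔQ = t/1.06, so DWL = ½·t·(t/1.06) = t²/2.12.
At t = 19.6: DWL = 181.208. At t = 41.1: DWL = 796.797.
Ratio = (41.1/19.6)² = 4.397.

4.397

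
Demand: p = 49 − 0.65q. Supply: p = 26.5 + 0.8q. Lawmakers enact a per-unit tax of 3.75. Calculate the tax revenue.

48.49

Competitive equilibrium: 49 − 0.65q = 26.5 + 0.8q → q* = 15.5172, p* = 38.9138.
With the tax, the buyer price exceeds the seller price by 3.75: (49 − 0.65q) − (26.5 + 0.8q) = 3.75 → q' = 12.931.
Tax revenue = 3.75 × 12.931 = 48.49.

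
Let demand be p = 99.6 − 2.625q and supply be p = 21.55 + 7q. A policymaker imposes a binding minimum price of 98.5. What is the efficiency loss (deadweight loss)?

Competitive equilibrium: 99.6 − 2.625q = 21.55 + 7q → q* = 8.1091, p* = 78.3136.
At the floor p = 98.5, quantity demanded = (99.6 − 98.5)/2.625 = 0.419.
Sellers' marginal cost at q' = 0.419: 21.55 + 7·0.419 = 24.483.
Δq = 8.1091 − 0.419 = 7.6901; wedge = 98.5 − 24.483 = 74.017.
Welfare loss = ½ × 7.6901 × 74.017 = 284.60.

284.60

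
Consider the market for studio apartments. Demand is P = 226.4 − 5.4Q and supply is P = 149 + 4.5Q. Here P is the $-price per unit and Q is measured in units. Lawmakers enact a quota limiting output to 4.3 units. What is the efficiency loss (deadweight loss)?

$61.27

Competitive equilibrium: 226.4 − 5.4Q = 149 + 4.5Q → Q* = 7.8182, P* = 184.1818.
At Q = 4.3: demand price = 226.4 − 5.4·4.3 = 203.18; supply price = 149 + 4.5·4.3 = 168.35.
ΔQ = 7.8182 − 4.3 = 3.5182; wedge = 203.18 − 168.35 = 34.83.
Welfare loss = ½ × 3.5182 × 34.83 = $61.27.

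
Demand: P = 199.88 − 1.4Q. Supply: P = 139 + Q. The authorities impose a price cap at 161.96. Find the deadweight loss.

6.95

Competitive equilibrium: 199.88 − 1.4Q = 139 + Q → Q* = 25.3667, P* = 164.3667.
At the ceiling P = 161.96, quantity supplied = (161.96 − 139)/1 = 22.96.
Willingness to pay at Q' = 22.96: 199.88 − 1.4·22.96 = 167.736.
ΔQ = 25.3667 − 22.96 = 2.4067; wedge = 167.736 − 161.96 = 5.776.
Deadweight loss = ½ × 2.4067 × 5.776 = 6.95.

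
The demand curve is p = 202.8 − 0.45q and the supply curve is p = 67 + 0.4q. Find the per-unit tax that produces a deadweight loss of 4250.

85

Competitive equilibrium: 202.8 − 0.45q = 67 + 0.4q → q* = 159.7647, p* = 130.9059.
A tax t gives Δq = t/0.85 and wedge t, so DWL = t²/1.7.
t²/1.7 = 4250 → t² = 7225 → t = 85.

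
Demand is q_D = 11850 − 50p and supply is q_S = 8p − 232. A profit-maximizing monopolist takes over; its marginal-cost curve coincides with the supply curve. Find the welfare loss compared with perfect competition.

In inverse form: demand p = 237 − 0.02q, supply p = 29 + 0.125q.
Competitive equilibrium: 237 − 0.02q = 29 + 0.125q → q* = 1434.4828, p* = 208.3103.
Marginal revenue: MR = 237 − 0.04q. Set MR = MC: 237 − 0.04q = 29 + 0.125q → q_m = 1260.6061.
Price p_m = 237 − 0.02·1260.6061 = 211.7879; MC(q_m) = 29 + 0.125·1260.6061 = 186.5758.
Competitive q* = 1434.4828, so Δq = 173.8767; wedge = 211.7879 − 186.5758 = 25.2121.
Deadweight loss = ½ × 173.8767 × 25.2121 = 2191.90.

2191.90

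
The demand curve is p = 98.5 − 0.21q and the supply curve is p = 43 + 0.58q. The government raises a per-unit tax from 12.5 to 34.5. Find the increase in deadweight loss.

654.43

Competitive equilibrium: 98.5 − 0.21q = 43 + 0.58q → q* = 70.2532, p* = 83.7468.
For a per-unit tax t: Δq = t/0.79, so DWL = ½·t·(t/0.79) = t²/1.58.
At t = 12.5: DWL = 98.892. At t = 34.5: DWL = 753.323.
Increase = 753.323 − 98.892 = 654.43.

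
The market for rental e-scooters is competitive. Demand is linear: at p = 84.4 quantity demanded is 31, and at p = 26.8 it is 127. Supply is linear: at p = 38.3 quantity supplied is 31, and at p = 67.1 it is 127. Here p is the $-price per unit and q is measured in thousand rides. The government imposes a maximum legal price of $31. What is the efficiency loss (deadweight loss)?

Demand slope = (26.8 − 84.4)/(127 − 31) = −0.6, so p = 103 − 0.6q.
Supply slope = (67.1 − 38.3)/(127 − 31) = 0.3, so p = 29 + 0.3q.
Competitive equilibrium: 103 − 0.6q = 29 + 0.3q → q* = 82.2222, p* = 53.6667.
At the ceiling p = 31, quantity supplied = (31 − 29)/0.3 = 6.6667.
Willingness to pay at q' = 6.6667: 103 − 0.6·6.6667 = 99.
Δq = 82.2222 − 6.6667 = 75.5555; wedge = 99 − 31 = 68.
Deadweight loss = ½ × 75.5555 × 68 = $2568.89 thousand.

$2568.89 thousand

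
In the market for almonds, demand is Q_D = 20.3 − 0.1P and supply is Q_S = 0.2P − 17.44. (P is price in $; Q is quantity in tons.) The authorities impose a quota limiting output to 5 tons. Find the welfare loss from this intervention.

$55.488

In inverse form: demand P = 203 − 10Q, supply P = 87.2 + 5Q.
Competitive equilibrium: 203 − 10Q = 87.2 + 5Q → Q* = 7.72, P* = 125.8.
At Q = 5: demand price = 203 − 10·5 = 153; supply price = 87.2 + 5·5 = 112.2.
ΔQ = 7.72 − 5 = 2.72; wedge = 153 − 112.2 = 40.8.
Welfare loss = ½ × 2.72 × 40.8 = $55.488.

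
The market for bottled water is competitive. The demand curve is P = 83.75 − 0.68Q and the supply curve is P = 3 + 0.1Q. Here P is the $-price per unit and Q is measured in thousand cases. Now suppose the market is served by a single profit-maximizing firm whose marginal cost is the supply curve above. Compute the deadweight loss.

Competitive equilibrium: 83.75 − 0.68Q = 3 + 0.1Q → Q* = 103.5256, P* = 13.3526.
Marginal revenue: MR = 83.75 − 1.36Q. Set MR = MC: 83.75 − 1.36Q = 3 + 0.1Q → Q_m = 55.3082.
Price P_m = 83.75 − 0.68·55.3082 = 46.1404; MC(Q_m) = 3 + 0.1·55.3082 = 8.5308.
Competitive Q* = 103.5256, so ΔQ = 48.2174; wedge = 46.1404 − 8.5308 = 37.6096.
Deadweight loss = ½ × 48.2174 × 37.6096 = $906.72 thousand.

$906.72 thousand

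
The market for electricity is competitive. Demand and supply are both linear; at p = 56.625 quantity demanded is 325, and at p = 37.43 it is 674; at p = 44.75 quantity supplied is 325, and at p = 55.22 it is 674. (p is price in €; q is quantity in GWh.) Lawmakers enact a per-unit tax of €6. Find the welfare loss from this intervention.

Demand slope = (37.43 − 56.625)/(674 − 325) = −0.055, so p = 74.5 − 0.055q.
Supply slope = (55.22 − 44.75)/(674 − 325) = 0.03, so p = 35 + 0.03q.
Competitive equilibrium: 74.5 − 0.055q = 35 + 0.03q → q* = 464.7059, p* = 48.9412.
With the tax, the buyer price exceeds the seller price by 6: (74.5 − 0.055q) − (35 + 0.03q) = 6 → q' = 394.1176.
Δq = 464.7059 − 394.1176 = 70.5883; the wedge equals the tax, 6.
The triangle = ½ × 70.5883 × 6 = €211.76.

€211.76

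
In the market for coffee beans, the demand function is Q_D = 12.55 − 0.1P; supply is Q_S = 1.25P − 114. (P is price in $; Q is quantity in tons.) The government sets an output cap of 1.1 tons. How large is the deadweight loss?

In inverse form: demand P = 125.5 − 10Q, supply P = 91.2 + 0.8Q.
Competitive equilibrium: 125.5 − 10Q = 91.2 + 0.8Q → Q* = 3.1759, P* = 93.7407.
At Q = 1.1: demand price = 125.5 − 10·1.1 = 114.5; supply price = 91.2 + 0.8·1.1 = 92.08.
ΔQ = 3.1759 − 1.1 = 2.0759; wedge = 114.5 − 92.08 = 22.42.
DWL = ½ × 2.0759 × 22.42 = $23.27.

$23.27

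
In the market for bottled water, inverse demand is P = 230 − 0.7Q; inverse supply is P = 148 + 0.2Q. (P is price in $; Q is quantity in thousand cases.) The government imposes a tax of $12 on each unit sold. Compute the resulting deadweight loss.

Competitive equilibrium: 230 − 0.7Q = 148 + 0.2Q → Q* = 91.1111, P* = 166.2222.
With the tax, the buyer price exceeds the seller price by 12: (230 − 0.7Q) − (148 + 0.2Q) = 12 → Q' = 77.7778.
ΔQ = 91.1111 − 77.7778 = 13.3333; the wedge equals the tax, 12.
The triangle = ½ × 13.3333 × 12 = $80 thousand.

$80 thousand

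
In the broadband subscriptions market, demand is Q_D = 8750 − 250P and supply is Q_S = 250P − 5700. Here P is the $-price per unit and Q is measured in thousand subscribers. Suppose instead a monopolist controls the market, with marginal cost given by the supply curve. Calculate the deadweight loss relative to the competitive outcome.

$1033.61 thousand

In inverse form: demand P = 35 − 0.004Q, supply P = 22.8 + 0.004Q.
Competitive equilibrium: 35 − 0.004Q = 22.8 + 0.004Q → Q* = 1525, P* = 28.9.
Marginal revenue: MR = 35 − 0.008Q. Set MR = MC: 35 − 0.008Q = 22.8 + 0.004Q → Q_m = 1016.66667.
Price P_m = 35 − 0.004·1016.66667 = 30.93333; MC(Q_m) = 22.8 + 0.004·1016.66667 = 26.86667.
Competitive Q* = 1525, so ΔQ = 508.33333; wedge = 30.93333 − 26.86667 = 4.06666.
Welfare loss = ½ × 508.33333 × 4.06666 = $1033.61 thousand.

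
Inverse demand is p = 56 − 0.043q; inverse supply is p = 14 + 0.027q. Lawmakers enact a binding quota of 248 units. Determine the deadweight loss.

Competitive equilibrium: 56 − 0.043q = 14 + 0.027q → q* = 600, p* = 30.2.
At q = 248: demand price = 56 − 0.043·248 = 45.336; supply price = 14 + 0.027·248 = 20.696.
Δq = 600 − 248 = 352; wedge = 45.336 − 20.696 = 24.64.
Deadweight loss = ½ × 352 × 24.64 = 4336.64.

4336.64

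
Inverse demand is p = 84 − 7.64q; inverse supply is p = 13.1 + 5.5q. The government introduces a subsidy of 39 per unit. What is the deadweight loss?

Competitive equilibrium: 84 − 7.64q = 13.1 + 5.5q → q* = 5.3957, p* = 42.7766.
The subsidy lowers effective supply by 39: p = 5.5q − 25.9.
New quantity: 84 − 7.64q = 5.5q − 25.9 → q' = 8.3638.
Overproduction Δq = 8.3638 − 5.3957 = 2.9681; wedge = subsidy = 39.
DWL = ½ × 2.9681 × 39 = 57.88.

57.88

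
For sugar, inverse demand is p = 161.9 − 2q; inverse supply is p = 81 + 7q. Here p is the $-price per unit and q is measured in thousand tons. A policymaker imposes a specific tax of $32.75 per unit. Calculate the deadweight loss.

$59.59 thousand

Competitive equilibrium: 161.9 − 2q = 81 + 7q → q* = 8.9889, p* = 143.9222.
With the tax, the buyer price exceeds the seller price by 32.75: (161.9 − 2q) − (81 + 7q) = 32.75 → q' = 5.35.
Δq = 8.9889 − 5.35 = 3.6389; the wedge equals the tax, 32.75.
DWL = ½ × 3.6389 × 32.75 = $59.59 thousand.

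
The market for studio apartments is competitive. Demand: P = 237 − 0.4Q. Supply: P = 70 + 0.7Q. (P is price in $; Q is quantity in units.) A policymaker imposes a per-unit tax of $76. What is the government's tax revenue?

Competitive equilibrium: 237 − 0.4Q = 70 + 0.7Q → Q* = 151.8182, P* = 176.2727.
With the tax, the buyer price exceeds the seller price by 76: (237 − 0.4Q) − (70 + 0.7Q) = 76 → Q' = 82.7273.
Tax revenue = 76 × 82.7273 = $6287.27.

$6287.27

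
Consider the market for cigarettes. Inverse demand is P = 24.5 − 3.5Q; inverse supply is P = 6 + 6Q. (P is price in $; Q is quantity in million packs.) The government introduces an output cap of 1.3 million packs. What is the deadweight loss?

$1.99 million

Competitive equilibrium: 24.5 − 3.5Q = 6 + 6Q → Q* = 1.9474, P* = 17.6842.
At Q = 1.3: demand price = 24.5 − 3.5·1.3 = 19.95; supply price = 6 + 6·1.3 = 13.8.
ΔQ = 1.9474 − 1.3 = 0.6474; wedge = 19.95 − 13.8 = 6.15.
The triangle = ½ × 0.6474 × 6.15 = $1.99 million.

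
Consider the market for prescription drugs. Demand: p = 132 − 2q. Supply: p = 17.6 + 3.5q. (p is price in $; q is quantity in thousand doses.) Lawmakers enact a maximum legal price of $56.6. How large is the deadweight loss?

$256.47 thousand

Competitive equilibrium: 132 − 2q = 17.6 + 3.5q → q* = 20.8, p* = 90.4.
At the ceiling p = 56.6, quantity supplied = (56.6 − 17.6)/3.5 = 11.14286.
Willingness to pay at q' = 11.14286: 132 − 2·11.14286 = 109.71428.
Δq = 20.8 − 11.14286 = 9.65714; wedge = 109.71428 − 56.6 = 53.11428.
Deadweight loss = ½ × 9.65714 × 53.11428 = $256.47 thousand.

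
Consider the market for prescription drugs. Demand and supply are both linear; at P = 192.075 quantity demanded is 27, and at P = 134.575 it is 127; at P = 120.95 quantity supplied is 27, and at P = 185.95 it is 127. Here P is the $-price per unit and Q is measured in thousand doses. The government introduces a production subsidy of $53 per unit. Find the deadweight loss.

Demand slope = (134.575 − 192.075)/(127 − 27) = −0.575, so P = 207.6 − 0.575Q.
Supply slope = (185.95 − 120.95)/(127 − 27) = 0.65, so P = 103.4 + 0.65Q.
Competitive equilibrium: 207.6 − 0.575Q = 103.4 + 0.65Q → Q* = 85.0612, P* = 158.6898.
The subsidy lowers effective supply by 53: P = 50.4 + 0.65Q.
New quantity: 207.6 − 0.575Q = 50.4 + 0.65Q → Q' = 128.3265.
Overproduction ΔQ = 128.3265 − 85.0612 = 43.2653; wedge = subsidy = 53.
DWL = ½ × 43.2653 × 53 = $1146.53 thousand.

$1146.53 thousand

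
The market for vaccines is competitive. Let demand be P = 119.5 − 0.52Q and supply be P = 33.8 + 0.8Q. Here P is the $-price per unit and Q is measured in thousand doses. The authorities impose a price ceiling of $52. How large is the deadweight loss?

Competitive equilibrium: 119.5 − 0.52Q = 33.8 + 0.8Q → Q* = 64.9242, P* = 85.7394.
At the ceiling P = 52, quantity supplied = (52 − 33.8)/0.8 = 22.75.
Willingness to pay at Q' = 22.75: 119.5 − 0.52·22.75 = 107.67.
ΔQ = 64.9242 − 22.75 = 42.1742; wedge = 107.67 − 52 = 55.67.
The triangle = ½ × 42.1742 × 55.67 = $1173.92 thousand.

$1173.92 thousand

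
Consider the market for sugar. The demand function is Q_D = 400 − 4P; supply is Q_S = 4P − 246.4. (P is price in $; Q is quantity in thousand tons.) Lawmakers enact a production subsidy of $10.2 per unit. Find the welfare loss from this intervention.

In inverse form: demand P = 100 − 0.25Q, supply P = 61.6 + 0.25Q.
Competitive equilibrium: 100 − 0.25Q = 61.6 + 0.25Q → Q* = 76.8, P* = 80.8.
The subsidy lowers effective supply by 10.2: P = 51.4 + 0.25Q.
New quantity: 100 − 0.25Q = 51.4 + 0.25Q → Q' = 97.2.
Overproduction ΔQ = 97.2 − 76.8 = 20.4; wedge = subsidy = 10.2.
Deadweight loss = ½ × 20.4 × 10.2 = $104.04 thousand.

$104.04 thousand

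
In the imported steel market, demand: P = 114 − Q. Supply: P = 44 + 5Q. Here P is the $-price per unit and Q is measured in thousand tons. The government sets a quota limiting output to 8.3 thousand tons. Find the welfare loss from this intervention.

Competitive equilibrium: 114 − Q = 44 + 5Q → Q* = 11.6667, P* = 102.3333.
At Q = 8.3: demand price = 114 − 1·8.3 = 105.7; supply price = 44 + 5·8.3 = 85.5.
ΔQ = 11.6667 − 8.3 = 3.3667; wedge = 105.7 − 85.5 = 20.2.
Welfare loss = ½ × 3.3667 × 20.2 = $34 thousand.

$34 thousand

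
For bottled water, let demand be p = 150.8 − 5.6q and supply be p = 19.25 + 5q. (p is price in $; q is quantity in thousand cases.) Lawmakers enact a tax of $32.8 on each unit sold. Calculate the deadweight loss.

$50.75 thousand

Competitive equilibrium: 150.8 − 5.6q = 19.25 + 5q → q* = 12.4104, p* = 81.3019.
With the tax, the buyer price exceeds the seller price by 32.8: (150.8 − 5.6q) − (19.25 + 5q) = 32.8 → q' = 9.316.
Δq = 12.4104 − 9.316 = 3.0944; the wedge equals the tax, 32.8.
Deadweight loss = ½ × 3.0944 × 32.8 = $50.75 thousand.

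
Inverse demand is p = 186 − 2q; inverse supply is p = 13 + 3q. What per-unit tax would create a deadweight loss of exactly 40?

Competitive equilibrium: 186 − 2q = 13 + 3q → q* = 34.6, p* = 116.8.
A tax t gives Δq = t/5 and wedge t, so DWL = t²/10.
t²/10 = 40 → t² = 400 → t = 20.

20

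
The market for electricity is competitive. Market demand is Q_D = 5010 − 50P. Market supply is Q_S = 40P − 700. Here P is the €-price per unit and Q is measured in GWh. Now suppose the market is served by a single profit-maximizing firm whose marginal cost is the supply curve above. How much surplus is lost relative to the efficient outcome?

€7194.52

In inverse form: demand P = 100.2 − 0.02Q, supply P = 17.5 + 0.025Q.
Competitive equilibrium: 100.2 − 0.02Q = 17.5 + 0.025Q → Q* = 1837.77778, P* = 63.44444.
Marginal revenue: MR = 100.2 − 0.04Q. Set MR = MC: 100.2 − 0.04Q = 17.5 + 0.025Q → Q_m = 1272.30769.
Price P_m = 100.2 − 0.02·1272.30769 = 74.75385; MC(Q_m) = 17.5 + 0.025·1272.30769 = 49.30769.
Competitive Q* = 1837.77778, so ΔQ = 565.47009; wedge = 74.75385 − 49.30769 = 25.44616.
Welfare loss = ½ × 565.47009 × 25.44616 = €7194.52.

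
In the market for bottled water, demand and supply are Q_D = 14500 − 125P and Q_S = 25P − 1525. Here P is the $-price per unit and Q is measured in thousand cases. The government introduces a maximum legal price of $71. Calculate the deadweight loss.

In inverse form: demand P = 116 − 0.008Q, supply P = 61 + 0.04Q.
Competitive equilibrium: 116 − 0.008Q = 61 + 0.04Q → Q* = 1145.8333, P* = 106.8333.
At the ceiling P = 71, quantity supplied = (71 − 61)/0.04 = 250.
Willingness to pay at Q' = 250: 116 − 0.008·250 = 114.
ΔQ = 1145.8333 − 250 = 895.8333; wedge = 114 − 71 = 43.
DWL = ½ × 895.8333 × 43 = $19260.42 thousand.

$19260.42 thousand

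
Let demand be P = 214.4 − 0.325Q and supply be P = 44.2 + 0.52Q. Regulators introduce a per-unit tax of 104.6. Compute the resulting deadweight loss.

6474.06

Competitive equilibrium: 214.4 − 0.325Q = 44.2 + 0.52Q → Q* = 201.4201, P* = 148.9385.
With the tax, the buyer price exceeds the seller price by 104.6: (214.4 − 0.325Q) − (44.2 + 0.52Q) = 104.6 → Q' = 77.6331.
ΔQ = 201.4201 − 77.6331 = 123.787; the wedge equals the tax, 104.6.
Deadweight loss = ½ × 123.787 × 104.6 = 6474.06.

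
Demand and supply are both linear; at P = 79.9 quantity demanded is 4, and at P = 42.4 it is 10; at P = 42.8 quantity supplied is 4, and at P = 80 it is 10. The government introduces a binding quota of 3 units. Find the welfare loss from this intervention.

Demand slope = (42.4 − 79.9)/(10 − 4) = −6.25, so P = 104.9 − 6.25Q.
Supply slope = (80 − 42.8)/(10 − 4) = 6.2, so P = 18 + 6.2Q.
Competitive equilibrium: 104.9 − 6.25Q = 18 + 6.2Q → Q* = 6.9799, P* = 61.2755.
At Q = 3: demand price = 104.9 − 6.25·3 = 86.15; supply price = 18 + 6.2·3 = 36.6.
ΔQ = 6.9799 − 3 = 3.9799; wedge = 86.15 − 36.6 = 49.55.
Welfare loss = ½ × 3.9799 × 49.55 = 98.60.

98.60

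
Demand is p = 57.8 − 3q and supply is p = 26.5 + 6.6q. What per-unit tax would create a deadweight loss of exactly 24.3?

21.6

Competitive equilibrium: 57.8 − 3q = 26.5 + 6.6q → q* = 3.2604, p* = 48.0188.
A tax t gives Δq = t/9.6 and wedge t, so DWL = t²/19.2.
t²/19.2 = 24.3 → t² = 466.56 → t = 21.6.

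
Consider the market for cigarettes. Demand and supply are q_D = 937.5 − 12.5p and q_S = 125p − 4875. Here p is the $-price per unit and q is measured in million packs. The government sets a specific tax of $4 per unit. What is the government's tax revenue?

In inverse form: demand p = 75 − 0.08q, supply p = 39 + 0.008q.
Competitive equilibrium: 75 − 0.08q = 39 + 0.008q → q* = 409.0909, p* = 42.2727.
With the tax, the buyer price exceeds the seller price by 4: (75 − 0.08q) − (39 + 0.008q) = 4 → q' = 363.6364.
Tax revenue = 4 × 363.6364 = $1454.55 million.

$1454.55 million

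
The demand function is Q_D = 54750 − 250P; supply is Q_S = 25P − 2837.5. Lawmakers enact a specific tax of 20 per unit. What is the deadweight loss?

In inverse form: demand P = 219 − 0.004Q, supply P = 113.5 + 0.04Q.
Competitive equilibrium: 219 − 0.004Q = 113.5 + 0.04Q → Q* = 2397.72727, P* = 209.40909.
With the tax, the buyer price exceeds the seller price by 20: (219 − 0.004Q) − (113.5 + 0.04Q) = 20 → Q' = 1943.18182.
ΔQ = 2397.72727 − 1943.18182 = 454.54545; the wedge equals the tax, 20.
Welfare loss = ½ × 454.54545 × 20 = 4545.45.

4545.45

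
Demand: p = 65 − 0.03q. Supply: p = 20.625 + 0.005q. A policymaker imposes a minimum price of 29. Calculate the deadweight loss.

Competitive equilibrium: 65 − 0.03q = 20.625 + 0.005q → q* = 1267.8571, p* = 26.9643.
At the floor p = 29, quantity demanded = (65 − 29)/0.03 = 1200.
Sellers' marginal cost at q' = 1200: 20.625 + 0.005·1200 = 26.625.
Δq = 1267.8571 − 1200 = 67.8571; wedge = 29 − 26.625 = 2.375.
The triangle = ½ × 67.8571 × 2.375 = 80.58.

80.58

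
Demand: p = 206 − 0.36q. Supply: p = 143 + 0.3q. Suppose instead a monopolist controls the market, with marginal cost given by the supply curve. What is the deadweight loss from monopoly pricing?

374.55

Competitive equilibrium: 206 − 0.36q = 143 + 0.3q → q* = 95.4545, p* = 171.6364.
Marginal revenue: MR = 206 − 0.72q. Set MR = MC: 206 − 0.72q = 143 + 0.3q → q_m = 61.7647.
Price p_m = 206 − 0.36·61.7647 = 183.7647; MC(q_m) = 143 + 0.3·61.7647 = 161.5294.
Competitive q* = 95.4545, so Δq = 33.6898; wedge = 183.7647 − 161.5294 = 22.2353.
Deadweight loss = ½ × 33.6898 × 22.2353 = 374.55.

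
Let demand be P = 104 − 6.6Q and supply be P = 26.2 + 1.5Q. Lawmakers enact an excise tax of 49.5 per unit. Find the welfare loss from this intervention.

151.25

Competitive equilibrium: 104 − 6.6Q = 26.2 + 1.5Q → Q* = 9.6049, P* = 40.6074.
With the tax, the buyer price exceeds the seller price by 49.5: (104 − 6.6Q) − (26.2 + 1.5Q) = 49.5 → Q' = 3.4938.
ΔQ = 9.6049 − 3.4938 = 6.1111; the wedge equals the tax, 49.5.
The triangle = ½ × 6.1111 × 49.5 = 151.25.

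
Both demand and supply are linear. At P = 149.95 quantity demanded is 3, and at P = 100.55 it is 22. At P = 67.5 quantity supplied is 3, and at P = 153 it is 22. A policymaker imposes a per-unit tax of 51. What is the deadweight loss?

Demand slope = (100.55 − 149.95)/(22 − 3) = −2.6, so P = 157.75 − 2.6Q.
Supply slope = (153 − 67.5)/(22 − 3) = 4.5, so P = 54 + 4.5Q.
Competitive equilibrium: 157.75 − 2.6Q = 54 + 4.5Q → Q* = 14.6127, P* = 119.757.
With the tax, the buyer price exceeds the seller price by 51: (157.75 − 2.6Q) − (54 + 4.5Q) = 51 → Q' = 7.4296.
ΔQ = 14.6127 − 7.4296 = 7.1831; the wedge equals the tax, 51.
DWL = ½ × 7.1831 × 51 = 183.17.

183.17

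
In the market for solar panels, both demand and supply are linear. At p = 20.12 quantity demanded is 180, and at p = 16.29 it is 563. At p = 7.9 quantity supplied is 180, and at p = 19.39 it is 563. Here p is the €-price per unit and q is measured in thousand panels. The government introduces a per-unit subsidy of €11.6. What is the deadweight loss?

€1682 thousand

Demand slope = (16.29 − 20.12)/(563 − 180) = −0.01, so p = 21.92 − 0.01q.
Supply slope = (19.39 − 7.9)/(563 − 180) = 0.03, so p = 2.5 + 0.03q.
Competitive equilibrium: 21.92 − 0.01q = 2.5 + 0.03q → q* = 485.5, p* = 17.065.
The subsidy lowers effective supply by 11.6: p = 0.03q − 9.1.
New quantity: 21.92 − 0.01q = 0.03q − 9.1 → q' = 775.5.
Overproduction Δq = 775.5 − 485.5 = 290; wedge = subsidy = 11.6.
DWL = ½ × 290 × 11.6 = €1682 thousand.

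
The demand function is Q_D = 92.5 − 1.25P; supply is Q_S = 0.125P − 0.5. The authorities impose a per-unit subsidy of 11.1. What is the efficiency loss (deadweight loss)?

7

In inverse form: demand P = 74 − 0.8Q, supply P = 4 + 8Q.
Competitive equilibrium: 74 − 0.8Q = 4 + 8Q → Q* = 7.9545, P* = 67.6364.
The subsidy lowers effective supply by 11.1: P = 8Q − 7.1.
New quantity: 74 − 0.8Q = 8Q − 7.1 → Q' = 9.2159.
Overproduction ΔQ = 9.2159 − 7.9545 = 1.2614; wedge = subsidy = 11.1.
Deadweight loss = ½ × 1.2614 × 11.1 = 7.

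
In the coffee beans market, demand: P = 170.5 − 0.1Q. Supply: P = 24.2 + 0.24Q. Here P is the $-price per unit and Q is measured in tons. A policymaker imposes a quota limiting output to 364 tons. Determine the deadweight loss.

$747.13

Competitive equilibrium: 170.5 − 0.1Q = 24.2 + 0.24Q → Q* = 430.2941, P* = 127.4706.
At Q = 364: demand price = 170.5 − 0.1·364 = 134.1; supply price = 24.2 + 0.24·364 = 111.56.
ΔQ = 430.2941 − 364 = 66.2941; wedge = 134.1 − 111.56 = 22.54.
The triangle = ½ × 66.2941 × 22.54 = $747.13.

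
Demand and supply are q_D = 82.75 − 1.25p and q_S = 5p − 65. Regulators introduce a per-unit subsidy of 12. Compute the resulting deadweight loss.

72

In inverse form: demand p = 66.2 − 0.8q, supply p = 13 + 0.2q.
Competitive equilibrium: 66.2 − 0.8q = 13 + 0.2q → q* = 53.2, p* = 23.64.
The subsidy lowers effective supply by 12: p = 1 + 0.2q.
New quantity: 66.2 − 0.8q = 1 + 0.2q → q' = 65.2.
Overproduction Δq = 65.2 − 53.2 = 12; wedge = subsidy = 12.
DWL = ½ × 12 × 12 = 72.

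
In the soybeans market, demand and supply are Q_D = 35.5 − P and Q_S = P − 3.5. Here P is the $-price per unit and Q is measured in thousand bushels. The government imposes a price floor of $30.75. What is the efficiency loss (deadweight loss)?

$126.56 thousand

In inverse form: demand P = 35.5 − Q, supply P = 3.5 + Q.
Competitive equilibrium: 35.5 − Q = 3.5 + Q → Q* = 16, P* = 19.5.
At the floor P = 30.75, quantity demanded = (35.5 − 30.75)/1 = 4.75.
Sellers' marginal cost at Q' = 4.75: 3.5 + 1·4.75 = 8.25.
ΔQ = 16 − 4.75 = 11.25; wedge = 30.75 − 8.25 = 22.5.
Welfare loss = ½ × 11.25 × 22.5 = $126.56 thousand.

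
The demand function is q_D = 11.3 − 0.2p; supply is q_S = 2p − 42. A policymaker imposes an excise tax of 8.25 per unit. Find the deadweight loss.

6.19

In inverse form: demand p = 56.5 − 5q, supply p = 21 + 0.5q.
Competitive equilibrium: 56.5 − 5q = 21 + 0.5q → q* = 6.4545, p* = 24.2273.
With the tax, the buyer price exceeds the seller price by 8.25: (56.5 − 5q) − (21 + 0.5q) = 8.25 → q' = 4.9545.
Δq = 6.4545 − 4.9545 = 1.5; the wedge equals the tax, 8.25.
The triangle = ½ × 1.5 × 8.25 = 6.19.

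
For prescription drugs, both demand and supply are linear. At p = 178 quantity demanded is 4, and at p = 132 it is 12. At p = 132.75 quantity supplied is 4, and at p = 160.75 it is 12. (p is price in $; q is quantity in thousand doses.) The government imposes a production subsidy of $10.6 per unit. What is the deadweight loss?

$6.07 thousand

Demand slope = (132 − 178)/(12 − 4) = −5.75, so p = 201 − 5.75q.
Supply slope = (160.75 − 132.75)/(12 − 4) = 3.5, so p = 118.75 + 3.5q.
Competitive equilibrium: 201 − 5.75q = 118.75 + 3.5q → q* = 8.8919, p* = 149.8716.
The subsidy lowers effective supply by 10.6: p = 108.15 + 3.5q.
New quantity: 201 − 5.75q = 108.15 + 3.5q → q' = 10.0378.
Overproduction Δq = 10.0378 − 8.8919 = 1.1459; wedge = subsidy = 10.6.
Deadweight loss = ½ × 1.1459 × 10.6 = $6.07 thousand.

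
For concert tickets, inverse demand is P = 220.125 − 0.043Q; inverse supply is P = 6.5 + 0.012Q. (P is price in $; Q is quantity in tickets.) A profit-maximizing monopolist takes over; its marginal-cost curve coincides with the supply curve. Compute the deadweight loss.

Competitive equilibrium: 220.125 − 0.043Q = 6.5 + 0.012Q → Q* = 3884.09091, P* = 53.10909.
Marginal revenue: MR = 220.125 − 0.086Q. Set MR = MC: 220.125 − 0.086Q = 6.5 + 0.012Q → Q_m = 2179.84694.
Price P_m = 220.125 − 0.043·2179.84694 = 126.39158; MC(Q_m) = 6.5 + 0.012·2179.84694 = 32.65816.
Competitive Q* = 3884.09091, so ΔQ = 1704.24397; wedge = 126.39158 − 32.65816 = 93.73342.
Deadweight loss = ½ × 1704.24397 × 93.73342 = $79872.31.

$79872.31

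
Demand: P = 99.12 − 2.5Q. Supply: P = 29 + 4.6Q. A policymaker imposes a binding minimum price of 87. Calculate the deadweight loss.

Competitive equilibrium: 99.12 − 2.5Q = 29 + 4.6Q → Q* = 9.8761, P* = 74.4299.
At the floor P = 87, quantity demanded = (99.12 − 87)/2.5 = 4.848.
Sellers' marginal cost at Q' = 4.848: 29 + 4.6·4.848 = 51.3008.
ΔQ = 9.8761 − 4.848 = 5.0281; wedge = 87 − 51.3008 = 35.6992.
Welfare loss = ½ × 5.0281 × 35.6992 = 89.75.

89.75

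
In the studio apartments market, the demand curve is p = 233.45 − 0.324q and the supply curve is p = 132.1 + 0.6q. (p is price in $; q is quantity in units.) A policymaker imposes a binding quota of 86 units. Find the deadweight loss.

Competitive equilibrium: 233.45 − 0.324q = 132.1 + 0.6q → q* = 109.6861, p* = 197.9117.
At q = 86: demand price = 233.45 − 0.324·86 = 205.586; supply price = 132.1 + 0.6·86 = 183.7.
Δq = 109.6861 − 86 = 23.6861; wedge = 205.586 − 183.7 = 21.886.
Welfare loss = ½ × 23.6861 × 21.886 = $259.20.

$259.20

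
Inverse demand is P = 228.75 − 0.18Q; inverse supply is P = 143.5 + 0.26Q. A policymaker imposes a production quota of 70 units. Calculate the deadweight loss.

Competitive equilibrium: 228.75 − 0.18Q = 143.5 + 0.26Q → Q* = 193.75, P* = 193.875.
At Q = 70: demand price = 228.75 − 0.18·70 = 216.15; supply price = 143.5 + 0.26·70 = 161.7.
ΔQ = 193.75 − 70 = 123.75; wedge = 216.15 − 161.7 = 54.45.
DWL = ½ × 123.75 × 54.45 = 3369.09.

3369.09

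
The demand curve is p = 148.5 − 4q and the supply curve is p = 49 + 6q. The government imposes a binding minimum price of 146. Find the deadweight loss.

Competitive equilibrium: 148.5 − 4q = 49 + 6q → q* = 9.95, p* = 108.7.
At the floor p = 146, quantity demanded = (148.5 − 146)/4 = 0.625.
Sellers' marginal cost at q' = 0.625: 49 + 6·0.625 = 52.75.
Δq = 9.95 − 0.625 = 9.325; wedge = 146 − 52.75 = 93.25.
The triangle = ½ × 9.325 × 93.25 = 434.78.

434.78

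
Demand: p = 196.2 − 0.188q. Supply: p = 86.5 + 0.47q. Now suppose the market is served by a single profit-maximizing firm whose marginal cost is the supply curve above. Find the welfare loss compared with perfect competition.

Competitive equilibrium: 196.2 − 0.188q = 86.5 + 0.47q → q* = 166.7173, p* = 164.8571.
Marginal revenue: MR = 196.2 − 0.376q. Set MR = MC: 196.2 − 0.376q = 86.5 + 0.47q → q_m = 129.669.
Price p_m = 196.2 − 0.188·129.669 = 171.8222; MC(q_m) = 86.5 + 0.47·129.669 = 147.4444.
Competitive q* = 166.7173, so Δq = 37.0483; wedge = 171.8222 − 147.4444 = 24.3778.
DWL = ½ × 37.0483 × 24.3778 = 451.58.

451.58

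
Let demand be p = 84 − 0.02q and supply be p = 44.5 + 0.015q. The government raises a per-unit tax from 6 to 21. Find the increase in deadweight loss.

Competitive equilibrium: 84 − 0.02q = 44.5 + 0.015q → q* = 1128.5714, p* = 61.4286.
For a per-unit tax t: Δq = t/0.035, so DWL = ½·t·(t/0.035) = t²/0.07.
At t = 6: DWL = 514.286. At t = 21: DWL = 6300.
Increase = 6300 − 514.286 = 5785.71.

5785.71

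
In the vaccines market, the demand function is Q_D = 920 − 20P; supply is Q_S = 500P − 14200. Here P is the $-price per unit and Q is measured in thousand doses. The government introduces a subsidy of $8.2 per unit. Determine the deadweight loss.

$646.54 thousand

In inverse form: demand P = 46 − 0.05Q, supply P = 28.4 + 0.002Q.
Competitive equilibrium: 46 − 0.05Q = 28.4 + 0.002Q → Q* = 338.4615, P* = 29.0769.
The subsidy lowers effective supply by 8.2: P = 20.2 + 0.002Q.
New quantity: 46 − 0.05Q = 20.2 + 0.002Q → Q' = 496.1538.
Overproduction ΔQ = 496.1538 − 338.4615 = 157.6923; wedge = subsidy = 8.2.
The triangle = ½ × 157.6923 × 8.2 = $646.54 thousand.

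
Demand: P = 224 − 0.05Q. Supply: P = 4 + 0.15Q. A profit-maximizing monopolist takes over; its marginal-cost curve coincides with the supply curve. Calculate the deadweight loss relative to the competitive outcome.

4840

Competitive equilibrium: 224 − 0.05Q = 4 + 0.15Q → Q* = 1100, P* = 169.
Marginal revenue: MR = 224 − 0.1Q. Set MR = MC: 224 − 0.1Q = 4 + 0.15Q → Q_m = 880.
Price P_m = 224 − 0.05·880 = 180; MC(Q_m) = 4 + 0.15·880 = 136.
Competitive Q* = 1100, so ΔQ = 220; wedge = 180 − 136 = 44.
DWL = ½ × 220 × 44 = 4840.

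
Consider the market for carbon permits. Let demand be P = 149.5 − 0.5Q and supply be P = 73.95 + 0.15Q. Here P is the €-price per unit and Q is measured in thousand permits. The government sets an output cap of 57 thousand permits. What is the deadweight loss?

Competitive equilibrium: 149.5 − 0.5Q = 73.95 + 0.15Q → Q* = 116.2308, P* = 91.3846.
At Q = 57: demand price = 149.5 − 0.5·57 = 121; supply price = 73.95 + 0.15·57 = 82.5.
ΔQ = 116.2308 − 57 = 59.2308; wedge = 121 − 82.5 = 38.5.
DWL = ½ × 59.2308 × 38.5 = €1140.19 thousand.

€1140.19 thousand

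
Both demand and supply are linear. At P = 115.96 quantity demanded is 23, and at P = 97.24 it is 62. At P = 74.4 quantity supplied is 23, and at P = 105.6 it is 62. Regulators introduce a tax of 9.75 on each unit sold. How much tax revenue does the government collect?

Demand slope = (97.24 − 115.96)/(62 − 23) = −0.48, so P = 127 − 0.48Q.
Supply slope = (105.6 − 74.4)/(62 − 23) = 0.8, so P = 56 + 0.8Q.
Competitive equilibrium: 127 − 0.48Q = 56 + 0.8Q → Q* = 55.4688, P* = 100.375.
With the tax, the buyer price exceeds the seller price by 9.75: (127 − 0.48Q) − (56 + 0.8Q) = 9.75 → Q' = 47.8516.
Tax revenue = 9.75 × 47.8516 = 466.55.

466.55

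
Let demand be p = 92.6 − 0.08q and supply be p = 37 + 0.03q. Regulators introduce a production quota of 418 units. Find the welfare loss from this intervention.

Competitive equilibrium: 92.6 − 0.08q = 37 + 0.03q → q* = 505.4545, p* = 52.1636.
At q = 418: demand price = 92.6 − 0.08·418 = 59.16; supply price = 37 + 0.03·418 = 49.54.
Δq = 505.4545 − 418 = 87.4545; wedge = 59.16 − 49.54 = 9.62.
Deadweight loss = ½ × 87.4545 × 9.62 = 420.66.

420.66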